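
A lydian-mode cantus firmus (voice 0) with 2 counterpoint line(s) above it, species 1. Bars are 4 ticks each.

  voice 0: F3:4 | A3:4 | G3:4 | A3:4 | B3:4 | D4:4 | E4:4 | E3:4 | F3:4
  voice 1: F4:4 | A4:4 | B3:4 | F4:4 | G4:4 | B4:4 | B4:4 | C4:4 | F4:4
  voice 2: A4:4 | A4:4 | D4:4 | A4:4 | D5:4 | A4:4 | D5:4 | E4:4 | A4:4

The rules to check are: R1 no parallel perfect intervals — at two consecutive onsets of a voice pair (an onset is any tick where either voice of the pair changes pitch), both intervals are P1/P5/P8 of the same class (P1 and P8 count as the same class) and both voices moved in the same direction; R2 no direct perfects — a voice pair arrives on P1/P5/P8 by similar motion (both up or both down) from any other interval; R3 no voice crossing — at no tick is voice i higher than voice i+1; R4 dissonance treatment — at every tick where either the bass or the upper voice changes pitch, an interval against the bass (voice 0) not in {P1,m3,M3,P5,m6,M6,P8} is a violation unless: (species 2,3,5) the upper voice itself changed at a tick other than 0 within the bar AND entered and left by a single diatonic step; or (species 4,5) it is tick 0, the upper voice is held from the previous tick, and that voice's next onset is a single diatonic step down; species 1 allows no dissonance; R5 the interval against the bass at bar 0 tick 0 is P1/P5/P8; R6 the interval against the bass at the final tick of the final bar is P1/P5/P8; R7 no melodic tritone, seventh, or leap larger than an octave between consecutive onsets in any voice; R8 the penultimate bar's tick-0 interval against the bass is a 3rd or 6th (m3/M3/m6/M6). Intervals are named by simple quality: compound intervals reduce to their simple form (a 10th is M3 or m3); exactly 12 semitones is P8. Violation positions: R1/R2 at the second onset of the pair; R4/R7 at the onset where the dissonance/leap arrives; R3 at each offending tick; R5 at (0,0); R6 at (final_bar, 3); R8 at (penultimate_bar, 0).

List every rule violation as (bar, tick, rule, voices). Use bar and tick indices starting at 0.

(0, 0, R5, (0, 2))
(1, 0, R1, (0, 1))
(2, 0, R2, (0, 2))
(2, 0, R7, (1,))
(3, 0, R2, (0, 2))
(3, 0, R7, (1,))
(4, 0, R2, (1, 2))
(5, 0, R3, (1, 2))
(5, 1, R3, (1, 2))
(5, 2, R3, (1, 2))
(5, 3, R3, (1, 2))
(6, 0, R4, (0, 2))
(7, 0, R2, (0, 2))
(7, 0, R7, (1,))
(7, 0, R7, (2,))
(7, 0, R8, (0, 2))
(8, 0, R2, (0, 1))
(8, 3, R6, (0, 2))

bar 0: v0=F3 v1=F4 v2=A4 downbeat M3
bar 1: v0=A3 v1=A4 v2=A4 downbeat P8
bar 2: v0=G3 v1=B3 v2=D4 downbeat P5
bar 3: v0=A3 v1=F4 v2=A4 downbeat P8
bar 4: v0=B3 v1=G4 v2=D5 downbeat m3
bar 5: v0=D4 v1=B4 v2=A4 downbeat P5
bar 6: v0=E4 v1=B4 v2=D5 downbeat m7
bar 7: v0=E3 v1=C4 v2=E4 downbeat P8
bar 8: v0=F3 v1=F4 v2=A4 downbeat M3
  -> R5 @ bar 0 tick 0 v(0, 2): opens on M3
  -> R1 @ bar 1 tick 0 v(0, 1): F3/F4 P8 -> A3/A4 P8 similar
  -> R2 @ bar 2 tick 0 v(0, 2): A3/A4 P8 -> G3/D4 P5 similar
  -> R7 @ bar 2 tick 0 v(1,): A4->B3 leap 10st
  -> R2 @ bar 3 tick 0 v(0, 2): G3/D4 P5 -> A3/A4 P8 similar
  -> R7 @ bar 3 tick 0 v(1,): B3->F4 leap 6st
  -> R2 @ bar 4 tick 0 v(1, 2): F4/A4 M3 -> G4/D5 P5 similar
  -> R3 @ bar 5 tick 0 v(1, 2): B4 above A4
  -> R3 @ bar 5 tick 1 v(1, 2): B4 above A4
  -> R3 @ bar 5 tick 2 v(1, 2): B4 above A4
  -> R3 @ bar 5 tick 3 v(1, 2): B4 above A4
  -> R4 @ bar 6 tick 0 v(0, 2): E4/D5 m7 untreated
  -> R2 @ bar 7 tick 0 v(0, 2): E4/D5 m7 -> E3/E4 P8 similar
  -> R7 @ bar 7 tick 0 v(1,): B4->C4 leap 11st
  -> R7 @ bar 7 tick 0 v(2,): D5->E4 leap 10st
  -> R8 @ bar 7 tick 0 v(0, 2): penult P8 not 3rd/6th
  -> R2 @ bar 8 tick 0 v(0, 1): E3/C4 m6 -> F3/F4 P8 similar
  -> R6 @ bar 8 tick 3 v(0, 2): closes on M3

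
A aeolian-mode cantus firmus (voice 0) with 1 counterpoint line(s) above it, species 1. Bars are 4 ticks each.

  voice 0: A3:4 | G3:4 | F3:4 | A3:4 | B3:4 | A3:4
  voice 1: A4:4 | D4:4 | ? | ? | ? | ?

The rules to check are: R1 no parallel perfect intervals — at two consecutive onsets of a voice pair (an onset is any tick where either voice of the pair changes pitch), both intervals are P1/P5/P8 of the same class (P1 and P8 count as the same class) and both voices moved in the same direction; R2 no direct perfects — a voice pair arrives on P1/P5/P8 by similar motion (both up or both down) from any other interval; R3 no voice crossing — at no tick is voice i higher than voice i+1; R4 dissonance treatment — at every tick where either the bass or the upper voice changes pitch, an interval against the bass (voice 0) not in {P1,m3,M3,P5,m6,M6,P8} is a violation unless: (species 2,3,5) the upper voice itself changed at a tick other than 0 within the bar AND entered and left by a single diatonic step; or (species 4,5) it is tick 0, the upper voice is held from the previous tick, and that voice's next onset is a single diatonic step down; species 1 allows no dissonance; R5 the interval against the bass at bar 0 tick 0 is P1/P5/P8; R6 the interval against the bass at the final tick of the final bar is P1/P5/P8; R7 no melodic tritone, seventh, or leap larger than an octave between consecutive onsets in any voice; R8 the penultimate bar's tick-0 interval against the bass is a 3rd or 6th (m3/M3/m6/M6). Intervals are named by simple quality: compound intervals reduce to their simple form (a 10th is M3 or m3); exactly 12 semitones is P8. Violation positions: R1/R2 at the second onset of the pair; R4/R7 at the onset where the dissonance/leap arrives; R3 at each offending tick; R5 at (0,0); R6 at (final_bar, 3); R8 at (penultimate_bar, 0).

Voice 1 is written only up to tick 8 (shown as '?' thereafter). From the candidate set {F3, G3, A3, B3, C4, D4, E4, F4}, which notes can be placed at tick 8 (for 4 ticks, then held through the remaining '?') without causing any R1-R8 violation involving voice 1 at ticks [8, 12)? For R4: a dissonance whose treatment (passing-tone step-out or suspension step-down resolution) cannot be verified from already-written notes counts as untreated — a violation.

{A3, D4, F4}

F3: violates R2
G3: violates R4
A3: legal
B3: violates R4
C4: violates R1
D4: legal
E4: violates R4
F4: legal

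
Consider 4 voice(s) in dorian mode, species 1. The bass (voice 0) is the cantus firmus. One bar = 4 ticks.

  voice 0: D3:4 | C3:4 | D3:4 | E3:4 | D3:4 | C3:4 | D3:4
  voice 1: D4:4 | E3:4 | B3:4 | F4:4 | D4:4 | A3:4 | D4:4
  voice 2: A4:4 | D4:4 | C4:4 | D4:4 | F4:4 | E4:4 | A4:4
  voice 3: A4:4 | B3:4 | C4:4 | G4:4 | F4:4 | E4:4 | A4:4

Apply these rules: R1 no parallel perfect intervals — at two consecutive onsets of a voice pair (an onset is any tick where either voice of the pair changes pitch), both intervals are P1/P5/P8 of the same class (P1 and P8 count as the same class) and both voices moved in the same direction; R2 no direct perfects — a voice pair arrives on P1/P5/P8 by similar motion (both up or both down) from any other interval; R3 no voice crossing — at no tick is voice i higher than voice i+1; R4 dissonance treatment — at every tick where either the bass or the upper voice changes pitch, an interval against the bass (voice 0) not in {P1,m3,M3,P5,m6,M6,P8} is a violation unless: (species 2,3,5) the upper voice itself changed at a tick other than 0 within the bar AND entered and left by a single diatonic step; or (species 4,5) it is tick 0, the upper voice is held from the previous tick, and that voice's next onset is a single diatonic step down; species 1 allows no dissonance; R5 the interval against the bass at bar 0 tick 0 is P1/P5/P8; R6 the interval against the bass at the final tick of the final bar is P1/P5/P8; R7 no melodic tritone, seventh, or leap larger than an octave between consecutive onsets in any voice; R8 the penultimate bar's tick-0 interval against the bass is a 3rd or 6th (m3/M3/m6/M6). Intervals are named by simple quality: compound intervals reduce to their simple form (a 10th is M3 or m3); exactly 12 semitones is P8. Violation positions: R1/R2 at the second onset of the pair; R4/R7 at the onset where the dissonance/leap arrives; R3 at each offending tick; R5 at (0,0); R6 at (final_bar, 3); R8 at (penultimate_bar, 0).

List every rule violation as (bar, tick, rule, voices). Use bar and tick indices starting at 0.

bar 0: v0=D3 v1=D4 v2=A4 v3=A4 downbeat P5
bar 1: v0=C3 v1=E3 v2=D4 v3=B3 downbeat M7
bar 2: v0=D3 v1=B3 v2=C4 v3=C4 downbeat m7
bar 3: v0=E3 v1=F4 v2=D4 v3=G4 downbeat m3
bar 4: v0=D3 v1=D4 v2=F4 v3=F4 downbeat m3
bar 5: v0=C3 v1=A3 v2=E4 v3=E4 downbeat M3
bar 6: v0=D3 v1=D4 v2=A4 v3=A4 downbeat P5
  -> R1 @ bar 1 tick 0 v(1, 3): D4/A4 P5 -> E3/B3 P5 similar
  -> R3 @ bar 1 tick 0 v(2, 3): D4 above B3
  -> R4 @ bar 1 tick 0 v(0, 2): C3/D4 M2 untreated
  -> R4 @ bar 1 tick 0 v(0, 3): C3/B3 M7 untreated
  -> R7 @ bar 1 tick 0 v(1,): D4->E3 leap 10st
  -> R7 @ bar 1 tick 0 v(3,): A4->B3 leap 10st
  -> R3 @ bar 1 tick 1 v(2, 3): D4 above B3
  -> R3 @ bar 1 tick 2 v(2, 3): D4 above B3
  -> R3 @ bar 1 tick 3 v(2, 3): D4 above B3
  -> R4 @ bar 2 tick 0 v(0, 2): D3/C4 m7 untreated
  -> R4 @ bar 2 tick 0 v(0, 3): D3/C4 m7 untreated
  -> R3 @ bar 3 tick 0 v(1, 2): F4 above D4
  -> R4 @ bar 3 tick 0 v(0, 1): E3/F4 m2 untreated
  -> R4 @ bar 3 tick 0 v(0, 2): E3/D4 m7 untreated
  -> R7 @ bar 3 tick 0 v(1,): B3->F4 leap 6st
  -> R3 @ bar 3 tick 1 v(1, 2): F4 above D4
  -> R3 @ bar 3 tick 2 v(1, 2): F4 above D4
  -> R3 @ bar 3 tick 3 v(1, 2): F4 above D4
  -> R2 @ bar 4 tick 0 v(0, 1): E3/F4 m2 -> D3/D4 P8 similar
  -> R1 @ bar 5 tick 0 v(2, 3): F4/F4 P1 -> E4/E4 P1 similar
  -> R2 @ bar 5 tick 0 v(1, 2): D4/F4 m3 -> A3/E4 P5 similar
  -> R2 @ bar 5 tick 0 v(1, 3): D4/F4 m3 -> A3/E4 P5 similar
  -> R1 @ bar 6 tick 0 v(1, 2): A3/E4 P5 -> D4/A4 P5 similar
  -> R1 @ bar 6 tick 0 v(1, 3): A3/E4 P5 -> D4/A4 P5 similar
  -> R1 @ bar 6 tick 0 v(2, 3): E4/E4 P1 -> A4/A4 P1 similar
  -> R2 @ bar 6 tick 0 v(0, 1): C3/A3 M6 -> D3/D4 P8 similar
  -> R2 @ bar 6 tick 0 v(0, 2): C3/E4 M3 -> D3/A4 P5 similar
  -> R2 @ bar 6 tick 0 v(0, 3): C3/E4 M3 -> D3/A4 P5 similar

(1, 0, R1, (1, 3))
(1, 0, R3, (2, 3))
(1, 0, R4, (0, 2))
(1, 0, R4, (0, 3))
(1, 0, R7, (1,))
(1, 0, R7, (3,))
(1, 1, R3, (2, 3))
(1, 2, R3, (2, 3))
(1, 3, R3, (2, 3))
(2, 0, R4, (0, 2))
(2, 0, R4, (0, 3))
(3, 0, R3, (1, 2))
(3, 0, R4, (0, 1))
(3, 0, R4, (0, 2))
(3, 0, R7, (1,))
(3, 1, R3, (1, 2))
(3, 2, R3, (1, 2))
(3, 3, R3, (1, 2))
(4, 0, R2, (0, 1))
(5, 0, R1, (2, 3))
(5, 0, R2, (1, 2))
(5, 0, R2, (1, 3))
(6, 0, R1, (1, 2))
(6, 0, R1, (1, 3))
(6, 0, R1, (2, 3))
(6, 0, R2, (0, 1))
(6, 0, R2, (0, 2))
(6, 0, R2, (0, 3))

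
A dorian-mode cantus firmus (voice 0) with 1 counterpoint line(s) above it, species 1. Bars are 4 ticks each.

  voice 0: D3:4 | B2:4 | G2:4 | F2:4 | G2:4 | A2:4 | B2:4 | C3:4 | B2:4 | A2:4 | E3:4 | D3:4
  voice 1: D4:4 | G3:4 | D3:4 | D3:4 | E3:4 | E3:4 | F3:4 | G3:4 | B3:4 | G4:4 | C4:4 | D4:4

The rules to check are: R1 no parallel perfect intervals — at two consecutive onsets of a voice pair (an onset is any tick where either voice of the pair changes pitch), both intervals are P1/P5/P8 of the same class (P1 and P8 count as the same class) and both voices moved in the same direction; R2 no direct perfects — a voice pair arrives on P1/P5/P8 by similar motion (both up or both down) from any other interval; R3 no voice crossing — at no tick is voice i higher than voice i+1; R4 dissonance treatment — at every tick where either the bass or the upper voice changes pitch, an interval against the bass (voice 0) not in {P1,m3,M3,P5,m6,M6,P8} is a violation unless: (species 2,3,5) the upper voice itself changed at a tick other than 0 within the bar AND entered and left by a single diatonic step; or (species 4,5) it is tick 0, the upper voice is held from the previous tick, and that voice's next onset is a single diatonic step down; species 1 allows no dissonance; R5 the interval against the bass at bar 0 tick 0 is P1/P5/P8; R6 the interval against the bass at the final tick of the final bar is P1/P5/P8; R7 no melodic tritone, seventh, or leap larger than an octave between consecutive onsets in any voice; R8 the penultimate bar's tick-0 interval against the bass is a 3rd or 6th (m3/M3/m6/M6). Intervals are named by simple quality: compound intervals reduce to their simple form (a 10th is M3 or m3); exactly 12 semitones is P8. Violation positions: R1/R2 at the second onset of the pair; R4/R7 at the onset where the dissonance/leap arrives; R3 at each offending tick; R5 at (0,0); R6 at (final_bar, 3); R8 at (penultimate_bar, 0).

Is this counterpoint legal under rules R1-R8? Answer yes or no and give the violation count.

bar 0: v0=D3 v1=D4 (P8)
bar 1: v0=B2 v1=G3 (m6)
bar 2: v0=G2 v1=D3 (P5)
bar 3: v0=F2 v1=D3 (M6)
bar 4: v0=G2 v1=E3 (M6)
bar 5: v0=A2 v1=E3 (P5)
bar 6: v0=B2 v1=F3 (TT)
bar 7: v0=C3 v1=G3 (P5)
bar 8: v0=B2 v1=B3 (P8)
bar 9: v0=A2 v1=G4 (m7)
bar 10: v0=E3 v1=C4 (m6)
bar 11: v0=D3 v1=D4 (P8)
  R2 @ bar2.0: B2/G3 m6 -> G2/D3 P5 similar
  R4 @ bar6.0: B2/F3 TT untreated
  R2 @ bar7.0: B2/F3 TT -> C3/G3 P5 similar
  R4 @ bar9.0: A2/G4 m7 untreated

No (4 violations)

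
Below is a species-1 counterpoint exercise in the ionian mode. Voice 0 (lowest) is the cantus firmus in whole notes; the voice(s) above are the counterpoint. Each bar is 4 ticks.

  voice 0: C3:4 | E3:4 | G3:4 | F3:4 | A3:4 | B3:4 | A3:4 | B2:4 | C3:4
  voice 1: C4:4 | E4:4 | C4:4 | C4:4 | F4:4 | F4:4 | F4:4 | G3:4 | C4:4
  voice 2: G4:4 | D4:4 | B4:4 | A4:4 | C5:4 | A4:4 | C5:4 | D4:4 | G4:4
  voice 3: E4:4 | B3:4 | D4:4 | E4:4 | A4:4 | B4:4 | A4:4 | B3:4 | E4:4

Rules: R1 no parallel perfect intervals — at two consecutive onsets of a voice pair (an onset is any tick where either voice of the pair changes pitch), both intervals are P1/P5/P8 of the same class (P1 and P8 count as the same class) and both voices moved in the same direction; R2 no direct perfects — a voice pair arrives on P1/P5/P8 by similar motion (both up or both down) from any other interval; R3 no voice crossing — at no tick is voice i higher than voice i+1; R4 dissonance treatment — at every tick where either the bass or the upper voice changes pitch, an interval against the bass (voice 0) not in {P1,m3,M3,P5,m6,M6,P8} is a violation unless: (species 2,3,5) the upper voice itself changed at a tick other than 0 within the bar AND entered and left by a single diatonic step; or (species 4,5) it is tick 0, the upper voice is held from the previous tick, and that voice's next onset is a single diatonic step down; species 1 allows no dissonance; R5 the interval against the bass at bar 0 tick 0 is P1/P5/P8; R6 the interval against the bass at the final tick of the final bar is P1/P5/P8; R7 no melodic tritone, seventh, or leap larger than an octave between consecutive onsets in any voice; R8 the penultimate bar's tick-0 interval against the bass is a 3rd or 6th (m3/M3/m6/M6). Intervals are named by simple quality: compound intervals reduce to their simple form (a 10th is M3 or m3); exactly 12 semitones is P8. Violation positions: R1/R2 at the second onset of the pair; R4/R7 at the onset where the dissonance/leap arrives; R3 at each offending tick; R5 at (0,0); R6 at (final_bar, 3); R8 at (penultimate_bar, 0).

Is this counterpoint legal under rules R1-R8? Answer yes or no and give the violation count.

bar 0: v0=C3 v1=C4 v2=G4 v3=E4 (M3)
bar 1: v0=E3 v1=E4 v2=D4 v3=B3 (P5)
bar 2: v0=G3 v1=C4 v2=B4 v3=D4 (P5)
bar 3: v0=F3 v1=C4 v2=A4 v3=E4 (M7)
bar 4: v0=A3 v1=F4 v2=C5 v3=A4 (P8)
bar 5: v0=B3 v1=F4 v2=A4 v3=B4 (P8)
bar 6: v0=A3 v1=F4 v2=C5 v3=A4 (P8)
bar 7: v0=B2 v1=G3 v2=D4 v3=B3 (P8)
bar 8: v0=C3 v1=C4 v2=G4 v3=E4 (M3)
  R3 @ bar0.0: G4 above E4
  R5 @ bar0.0: opens on M3
  R3 @ bar0.1: G4 above E4
  R3 @ bar0.2: G4 above E4
  R3 @ bar0.3: G4 above E4
  R1 @ bar1.0: C3/C4 P8 -> E3/E4 P8 similar
  R3 @ bar1.0: E4 above D4
  R3 @ bar1.0: D4 above B3
  R4 @ bar1.0: E3/D4 m7 untreated
  R3 @ bar1.1: E4 above D4
  R3 @ bar1.1: D4 above B3
  R3 @ bar1.2: E4 above D4
  R3 @ bar1.2: D4 above B3
  R3 @ bar1.3: E4 above D4
  R3 @ bar1.3: D4 above B3
  R1 @ bar2.0: E3/B3 P5 -> G3/D4 P5 similar
  R3 @ bar2.0: B4 above D4
  R4 @ bar2.0: G3/C4 P4 untreated
  R3 @ bar2.1: B4 above D4
  R3 @ bar2.2: B4 above D4
  R3 @ bar2.3: B4 above D4
  R3 @ bar3.0: A4 above E4
  R4 @ bar3.0: F3/E4 M7 untreated
  R3 @ bar3.1: A4 above E4
  R3 @ bar3.2: A4 above E4
  R3 @ bar3.3: A4 above E4
  R2 @ bar4.0: F3/E4 M7 -> A3/A4 P8 similar
  R2 @ bar4.0: C4/A4 M6 -> F4/C5 P5 similar
  R3 @ bar4.0: C5 above A4
  R3 @ bar4.1: C5 above A4
  R3 @ bar4.2: C5 above A4
  R3 @ bar4.3: C5 above A4
  R1 @ bar5.0: A3/A4 P8 -> B3/B4 P8 similar
  R4 @ bar5.0: B3/F4 TT untreated
  R4 @ bar5.0: B3/A4 m7 untreated
  R1 @ bar6.0: B3/B4 P8 -> A3/A4 P8 similar
  R3 @ bar6.0: C5 above A4
  R3 @ bar6.1: C5 above A4
  R3 @ bar6.2: C5 above A4
  R3 @ bar6.3: C5 above A4
  R1 @ bar7.0: A3/A4 P8 -> B2/B3 P8 similar
  R1 @ bar7.0: F4/C5 P5 -> G3/D4 P5 similar
  R3 @ bar7.0: D4 above B3
  R7 @ bar7.0: A3->B2 leap 10st
  R7 @ bar7.0: F4->G3 leap 10st
  R7 @ bar7.0: C5->D4 leap 10st
  R7 @ bar7.0: A4->B3 leap 10st
  R8 @ bar7.0: penult P8 not 3rd/6th
  R3 @ bar7.1: D4 above B3
  R3 @ bar7.2: D4 above B3
  R3 @ bar7.3: D4 above B3
  R1 @ bar8.0: G3/D4 P5 -> C4/G4 P5 similar
  R2 @ bar8.0: B2/G3 m6 -> C3/C4 P8 similar
  R2 @ bar8.0: B2/D4 m3 -> C3/G4 P5 similar
  R3 @ bar8.0: G4 above E4
  R3 @ bar8.1: G4 above E4
  R3 @ bar8.2: G4 above E4
  R3 @ bar8.3: G4 above E4
  R6 @ bar8.3: closes on M3

No (59 violations)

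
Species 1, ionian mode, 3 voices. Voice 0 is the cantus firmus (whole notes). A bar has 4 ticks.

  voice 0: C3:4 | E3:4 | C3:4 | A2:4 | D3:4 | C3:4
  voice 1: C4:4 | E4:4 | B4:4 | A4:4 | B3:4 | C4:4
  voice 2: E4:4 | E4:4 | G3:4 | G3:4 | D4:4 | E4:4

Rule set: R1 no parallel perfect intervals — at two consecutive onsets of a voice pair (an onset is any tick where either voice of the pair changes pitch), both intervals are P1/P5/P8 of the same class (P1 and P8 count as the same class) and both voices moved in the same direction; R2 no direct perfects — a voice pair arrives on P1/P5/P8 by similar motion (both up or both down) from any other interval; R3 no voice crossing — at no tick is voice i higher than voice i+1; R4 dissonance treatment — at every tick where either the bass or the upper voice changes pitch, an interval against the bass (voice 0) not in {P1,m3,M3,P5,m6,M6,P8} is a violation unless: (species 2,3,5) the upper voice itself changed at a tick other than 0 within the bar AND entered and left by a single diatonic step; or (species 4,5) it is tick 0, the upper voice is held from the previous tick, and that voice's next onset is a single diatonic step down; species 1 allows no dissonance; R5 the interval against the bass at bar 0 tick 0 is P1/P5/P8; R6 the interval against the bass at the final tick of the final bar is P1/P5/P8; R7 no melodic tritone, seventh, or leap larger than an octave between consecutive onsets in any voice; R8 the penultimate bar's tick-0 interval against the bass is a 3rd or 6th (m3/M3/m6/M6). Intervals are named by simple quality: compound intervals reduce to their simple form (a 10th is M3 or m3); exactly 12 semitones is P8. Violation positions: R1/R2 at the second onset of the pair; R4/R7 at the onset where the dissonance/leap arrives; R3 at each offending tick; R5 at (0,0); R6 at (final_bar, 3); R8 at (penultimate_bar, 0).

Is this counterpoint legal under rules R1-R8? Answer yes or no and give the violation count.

No (18 violations)

bar 0: v0=C3 v1=C4 v2=E4 (M3)
bar 1: v0=E3 v1=E4 v2=E4 (P8)
bar 2: v0=C3 v1=B4 v2=G3 (P5)
bar 3: v0=A2 v1=A4 v2=G3 (m7)
bar 4: v0=D3 v1=B3 v2=D4 (P8)
bar 5: v0=C3 v1=C4 v2=E4 (M3)
  R5 @ bar0.0: opens on M3
  R1 @ bar1.0: C3/C4 P8 -> E3/E4 P8 similar
  R2 @ bar2.0: E3/E4 P8 -> C3/G3 P5 similar
  R3 @ bar2.0: B4 above G3
  R4 @ bar2.0: C3/B4 M7 untreated
  R3 @ bar2.1: B4 above G3
  R3 @ bar2.2: B4 above G3
  R3 @ bar2.3: B4 above G3
  R2 @ bar3.0: C3/B4 M7 -> A2/A4 P1 similar
  R3 @ bar3.0: A4 above G3
  R4 @ bar3.0: A2/G3 m7 untreated
  R3 @ bar3.1: A4 above G3
  R3 @ bar3.2: A4 above G3
  R3 @ bar3.3: A4 above G3
  R2 @ bar4.0: A2/G3 m7 -> D3/D4 P8 similar
  R7 @ bar4.0: A4->B3 leap 10st
  R8 @ bar4.0: penult P8 not 3rd/6th
  R6 @ bar5.3: closes on M3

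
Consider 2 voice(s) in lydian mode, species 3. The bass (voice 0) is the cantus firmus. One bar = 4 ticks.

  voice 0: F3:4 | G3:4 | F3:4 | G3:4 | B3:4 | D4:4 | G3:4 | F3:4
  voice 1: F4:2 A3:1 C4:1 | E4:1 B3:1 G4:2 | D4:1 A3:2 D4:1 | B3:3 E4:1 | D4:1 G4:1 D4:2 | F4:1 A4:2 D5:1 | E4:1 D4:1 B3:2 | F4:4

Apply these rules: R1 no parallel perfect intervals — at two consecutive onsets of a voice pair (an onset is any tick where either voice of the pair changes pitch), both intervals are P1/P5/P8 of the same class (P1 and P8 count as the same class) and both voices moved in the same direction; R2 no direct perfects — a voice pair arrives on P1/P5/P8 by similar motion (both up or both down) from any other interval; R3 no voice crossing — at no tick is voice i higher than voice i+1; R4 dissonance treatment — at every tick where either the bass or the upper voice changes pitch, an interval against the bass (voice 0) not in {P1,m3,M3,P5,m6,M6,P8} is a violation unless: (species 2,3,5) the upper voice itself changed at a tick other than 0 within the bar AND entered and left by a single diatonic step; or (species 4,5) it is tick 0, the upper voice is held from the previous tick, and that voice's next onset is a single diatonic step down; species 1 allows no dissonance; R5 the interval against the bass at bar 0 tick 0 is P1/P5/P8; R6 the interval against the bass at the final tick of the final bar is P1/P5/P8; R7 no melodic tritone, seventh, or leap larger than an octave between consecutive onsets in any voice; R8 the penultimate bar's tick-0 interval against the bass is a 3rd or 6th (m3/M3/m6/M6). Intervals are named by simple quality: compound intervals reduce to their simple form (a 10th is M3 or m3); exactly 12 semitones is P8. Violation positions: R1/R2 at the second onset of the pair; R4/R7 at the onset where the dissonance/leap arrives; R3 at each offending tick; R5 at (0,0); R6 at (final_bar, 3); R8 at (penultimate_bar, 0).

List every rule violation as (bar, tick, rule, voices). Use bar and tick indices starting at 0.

(6, 0, R7, (1,))
(7, 0, R7, (1,))

bar 0: v0=F3 v1=F4 downbeat P8
bar 1: v0=G3 v1=E4 downbeat M6
bar 2: v0=F3 v1=D4 downbeat M6
bar 3: v0=G3 v1=B3 downbeat M3
bar 4: v0=B3 v1=D4 downbeat m3
bar 5: v0=D4 v1=F4 downbeat m3
bar 6: v0=G3 v1=E4 downbeat M6
bar 7: v0=F3 v1=F4 downbeat P8
  -> R7 @ bar 6 tick 0 v(1,): D5->E4 leap 10st
  -> R7 @ bar 7 tick 0 v(1,): B3->F4 leap 6st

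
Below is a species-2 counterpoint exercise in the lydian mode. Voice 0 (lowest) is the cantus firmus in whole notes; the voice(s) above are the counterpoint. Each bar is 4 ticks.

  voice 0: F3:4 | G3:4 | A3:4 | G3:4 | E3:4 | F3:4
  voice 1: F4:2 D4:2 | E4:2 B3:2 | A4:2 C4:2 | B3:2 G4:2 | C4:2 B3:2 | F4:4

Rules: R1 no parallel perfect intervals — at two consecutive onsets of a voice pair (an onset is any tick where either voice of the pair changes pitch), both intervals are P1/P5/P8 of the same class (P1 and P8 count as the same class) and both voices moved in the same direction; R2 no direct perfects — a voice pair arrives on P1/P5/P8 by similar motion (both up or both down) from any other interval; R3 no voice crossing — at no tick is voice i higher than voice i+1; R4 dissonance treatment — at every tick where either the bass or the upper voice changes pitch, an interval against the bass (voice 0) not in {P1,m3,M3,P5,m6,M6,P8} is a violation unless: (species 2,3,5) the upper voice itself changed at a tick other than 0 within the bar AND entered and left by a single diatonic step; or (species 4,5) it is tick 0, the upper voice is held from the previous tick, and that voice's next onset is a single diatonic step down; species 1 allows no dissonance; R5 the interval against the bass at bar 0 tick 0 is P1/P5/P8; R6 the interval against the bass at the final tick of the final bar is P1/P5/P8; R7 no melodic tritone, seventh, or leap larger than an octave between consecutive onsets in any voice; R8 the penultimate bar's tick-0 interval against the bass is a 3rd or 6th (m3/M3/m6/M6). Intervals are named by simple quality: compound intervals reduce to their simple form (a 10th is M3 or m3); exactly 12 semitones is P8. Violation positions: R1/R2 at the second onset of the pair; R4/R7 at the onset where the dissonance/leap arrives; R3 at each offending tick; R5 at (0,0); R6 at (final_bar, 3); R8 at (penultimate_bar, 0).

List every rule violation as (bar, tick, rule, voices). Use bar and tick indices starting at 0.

(2, 0, R2, (0, 1))
(2, 0, R7, (1,))
(5, 0, R2, (0, 1))
(5, 0, R7, (1,))

bar 0: v0=F3 v1=F4 downbeat P8
bar 1: v0=G3 v1=E4 downbeat M6
bar 2: v0=A3 v1=A4 downbeat P8
bar 3: v0=G3 v1=B3 downbeat M3
bar 4: v0=E3 v1=C4 downbeat m6
bar 5: v0=F3 v1=F4 downbeat P8
  -> R2 @ bar 2 tick 0 v(0, 1): G3/B3 M3 -> A3/A4 P8 similar
  -> R7 @ bar 2 tick 0 v(1,): B3->A4 leap 10st
  -> R2 @ bar 5 tick 0 v(0, 1): E3/B3 P5 -> F3/F4 P8 similar
  -> R7 @ bar 5 tick 0 v(1,): B3->F4 leap 6st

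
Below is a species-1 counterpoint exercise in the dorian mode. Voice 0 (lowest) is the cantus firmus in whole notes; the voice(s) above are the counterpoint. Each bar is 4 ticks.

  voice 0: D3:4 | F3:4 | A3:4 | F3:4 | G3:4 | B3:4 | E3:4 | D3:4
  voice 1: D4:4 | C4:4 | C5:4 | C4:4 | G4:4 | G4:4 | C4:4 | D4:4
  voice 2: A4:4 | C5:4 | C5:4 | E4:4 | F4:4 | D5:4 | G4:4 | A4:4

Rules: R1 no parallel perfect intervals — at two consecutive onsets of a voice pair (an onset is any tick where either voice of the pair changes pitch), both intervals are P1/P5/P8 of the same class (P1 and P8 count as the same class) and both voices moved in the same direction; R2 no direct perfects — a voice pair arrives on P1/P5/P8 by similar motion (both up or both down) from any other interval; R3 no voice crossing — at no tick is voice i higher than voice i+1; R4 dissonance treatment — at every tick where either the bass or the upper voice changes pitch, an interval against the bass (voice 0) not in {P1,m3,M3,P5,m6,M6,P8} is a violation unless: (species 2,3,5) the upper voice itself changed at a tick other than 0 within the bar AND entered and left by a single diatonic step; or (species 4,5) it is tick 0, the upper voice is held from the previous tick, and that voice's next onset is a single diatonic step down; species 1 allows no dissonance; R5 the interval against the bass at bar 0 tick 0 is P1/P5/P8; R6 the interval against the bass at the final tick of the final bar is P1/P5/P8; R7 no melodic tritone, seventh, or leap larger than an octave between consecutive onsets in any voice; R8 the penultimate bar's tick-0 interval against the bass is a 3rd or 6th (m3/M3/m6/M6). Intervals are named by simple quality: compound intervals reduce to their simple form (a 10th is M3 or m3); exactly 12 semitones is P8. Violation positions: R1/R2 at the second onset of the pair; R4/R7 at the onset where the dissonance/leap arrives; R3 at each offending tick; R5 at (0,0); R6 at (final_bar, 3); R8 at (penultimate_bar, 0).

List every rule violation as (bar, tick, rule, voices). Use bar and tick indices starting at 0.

(1, 0, R1, (0, 2))
(3, 0, R2, (0, 1))
(3, 0, R4, (0, 2))
(4, 0, R2, (0, 1))
(4, 0, R3, (1, 2))
(4, 0, R4, (0, 2))
(4, 1, R3, (1, 2))
(4, 2, R3, (1, 2))
(4, 3, R3, (1, 2))
(6, 0, R1, (1, 2))
(7, 0, R1, (1, 2))

bar 0: v0=D3 v1=D4 v2=A4 downbeat P5
bar 1: v0=F3 v1=C4 v2=C5 downbeat P5
bar 2: v0=A3 v1=C5 v2=C5 downbeat m3
bar 3: v0=F3 v1=C4 v2=E4 downbeat M7
bar 4: v0=G3 v1=G4 v2=F4 downbeat m7
bar 5: v0=B3 v1=G4 v2=D5 downbeat m3
bar 6: v0=E3 v1=C4 v2=G4 downbeat m3
bar 7: v0=D3 v1=D4 v2=A4 downbeat P5
  -> R1 @ bar 1 tick 0 v(0, 2): D3/A4 P5 -> F3/C5 P5 similar
  -> R2 @ bar 3 tick 0 v(0, 1): A3/C5 m3 -> F3/C4 P5 similar
  -> R4 @ bar 3 tick 0 v(0, 2): F3/E4 M7 untreated
  -> R2 @ bar 4 tick 0 v(0, 1): F3/C4 P5 -> G3/G4 P8 similar
  -> R3 @ bar 4 tick 0 v(1, 2): G4 above F4
  -> R4 @ bar 4 tick 0 v(0, 2): G3/F4 m7 untreated
  -> R3 @ bar 4 tick 1 v(1, 2): G4 above F4
  -> R3 @ bar 4 tick 2 v(1, 2): G4 above F4
  -> R3 @ bar 4 tick 3 v(1, 2): G4 above F4
  -> R1 @ bar 6 tick 0 v(1, 2): G4/D5 P5 -> C4/G4 P5 similar
  -> R1 @ bar 7 tick 0 v(1, 2): C4/G4 P5 -> D4/A4 P5 similar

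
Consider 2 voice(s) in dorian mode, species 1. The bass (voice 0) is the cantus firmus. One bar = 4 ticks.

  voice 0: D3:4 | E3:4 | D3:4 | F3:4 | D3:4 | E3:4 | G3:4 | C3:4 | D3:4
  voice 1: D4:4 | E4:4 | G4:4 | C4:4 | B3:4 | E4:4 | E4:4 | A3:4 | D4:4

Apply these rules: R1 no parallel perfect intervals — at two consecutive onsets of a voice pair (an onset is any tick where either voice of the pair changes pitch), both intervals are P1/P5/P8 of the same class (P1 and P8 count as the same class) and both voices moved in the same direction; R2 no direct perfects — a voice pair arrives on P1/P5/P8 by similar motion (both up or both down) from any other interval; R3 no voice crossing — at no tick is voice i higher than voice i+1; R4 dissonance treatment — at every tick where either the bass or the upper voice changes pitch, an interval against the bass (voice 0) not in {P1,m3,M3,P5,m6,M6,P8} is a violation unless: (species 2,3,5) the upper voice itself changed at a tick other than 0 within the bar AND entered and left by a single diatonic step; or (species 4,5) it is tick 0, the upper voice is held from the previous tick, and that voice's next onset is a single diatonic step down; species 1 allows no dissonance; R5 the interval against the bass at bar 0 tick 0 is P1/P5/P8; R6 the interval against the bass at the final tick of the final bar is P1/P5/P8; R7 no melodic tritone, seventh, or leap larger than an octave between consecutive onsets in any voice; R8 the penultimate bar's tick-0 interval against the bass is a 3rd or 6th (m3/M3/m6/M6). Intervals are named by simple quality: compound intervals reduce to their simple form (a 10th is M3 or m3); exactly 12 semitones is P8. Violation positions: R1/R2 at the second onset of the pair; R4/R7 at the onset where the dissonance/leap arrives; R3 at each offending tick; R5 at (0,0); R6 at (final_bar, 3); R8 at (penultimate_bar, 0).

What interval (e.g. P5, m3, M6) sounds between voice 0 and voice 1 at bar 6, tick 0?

voice 0=G3 voice 1=E4 -> M6

M6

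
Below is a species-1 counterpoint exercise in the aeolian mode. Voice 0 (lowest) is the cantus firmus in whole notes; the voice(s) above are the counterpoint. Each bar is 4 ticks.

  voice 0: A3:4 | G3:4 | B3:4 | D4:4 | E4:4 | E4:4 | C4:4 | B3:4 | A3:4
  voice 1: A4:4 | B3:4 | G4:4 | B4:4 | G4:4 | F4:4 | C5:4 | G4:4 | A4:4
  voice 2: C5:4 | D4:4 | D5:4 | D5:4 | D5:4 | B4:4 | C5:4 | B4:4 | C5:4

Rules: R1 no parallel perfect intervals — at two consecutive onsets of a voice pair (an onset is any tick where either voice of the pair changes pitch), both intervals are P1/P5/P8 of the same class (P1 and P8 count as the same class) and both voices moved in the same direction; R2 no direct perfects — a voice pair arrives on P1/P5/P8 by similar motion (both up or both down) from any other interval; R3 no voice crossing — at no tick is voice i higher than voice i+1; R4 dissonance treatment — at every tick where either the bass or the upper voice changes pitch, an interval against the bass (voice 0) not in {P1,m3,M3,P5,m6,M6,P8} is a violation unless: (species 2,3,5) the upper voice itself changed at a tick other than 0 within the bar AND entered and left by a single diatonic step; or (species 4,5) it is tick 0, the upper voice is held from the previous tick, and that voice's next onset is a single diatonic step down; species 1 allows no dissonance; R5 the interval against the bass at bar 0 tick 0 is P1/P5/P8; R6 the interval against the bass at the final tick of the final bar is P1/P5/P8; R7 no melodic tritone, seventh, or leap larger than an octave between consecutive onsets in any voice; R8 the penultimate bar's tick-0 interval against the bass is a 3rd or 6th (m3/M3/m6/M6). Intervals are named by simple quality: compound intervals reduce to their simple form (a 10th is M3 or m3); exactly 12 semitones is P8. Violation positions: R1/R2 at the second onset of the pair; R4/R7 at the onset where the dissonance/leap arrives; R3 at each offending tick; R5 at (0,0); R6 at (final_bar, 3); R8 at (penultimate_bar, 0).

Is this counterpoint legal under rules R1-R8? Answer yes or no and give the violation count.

bar 0: v0=A3 v1=A4 v2=C5 (m3)
bar 1: v0=G3 v1=B3 v2=D4 (P5)
bar 2: v0=B3 v1=G4 v2=D5 (m3)
bar 3: v0=D4 v1=B4 v2=D5 (P8)
bar 4: v0=E4 v1=G4 v2=D5 (m7)
bar 5: v0=E4 v1=F4 v2=B4 (P5)
bar 6: v0=C4 v1=C5 v2=C5 (P8)
bar 7: v0=B3 v1=G4 v2=B4 (P8)
bar 8: v0=A3 v1=A4 v2=C5 (m3)
  R5 @ bar0.0: opens on m3
  R2 @ bar1.0: A3/C5 m3 -> G3/D4 P5 similar
  R7 @ bar1.0: A4->B3 leap 10st
  R7 @ bar1.0: C5->D4 leap 10st
  R2 @ bar2.0: B3/D4 m3 -> G4/D5 P5 similar
  R4 @ bar4.0: E4/D5 m7 untreated
  R4 @ bar5.0: E4/F4 m2 untreated
  R2 @ bar6.0: F4/B4 TT -> C5/C5 P1 similar
  R1 @ bar7.0: C4/C5 P8 -> B3/B4 P8 similar
  R8 @ bar7.0: penult P8 not 3rd/6th
  R6 @ bar8.3: closes on m3

No (11 violations)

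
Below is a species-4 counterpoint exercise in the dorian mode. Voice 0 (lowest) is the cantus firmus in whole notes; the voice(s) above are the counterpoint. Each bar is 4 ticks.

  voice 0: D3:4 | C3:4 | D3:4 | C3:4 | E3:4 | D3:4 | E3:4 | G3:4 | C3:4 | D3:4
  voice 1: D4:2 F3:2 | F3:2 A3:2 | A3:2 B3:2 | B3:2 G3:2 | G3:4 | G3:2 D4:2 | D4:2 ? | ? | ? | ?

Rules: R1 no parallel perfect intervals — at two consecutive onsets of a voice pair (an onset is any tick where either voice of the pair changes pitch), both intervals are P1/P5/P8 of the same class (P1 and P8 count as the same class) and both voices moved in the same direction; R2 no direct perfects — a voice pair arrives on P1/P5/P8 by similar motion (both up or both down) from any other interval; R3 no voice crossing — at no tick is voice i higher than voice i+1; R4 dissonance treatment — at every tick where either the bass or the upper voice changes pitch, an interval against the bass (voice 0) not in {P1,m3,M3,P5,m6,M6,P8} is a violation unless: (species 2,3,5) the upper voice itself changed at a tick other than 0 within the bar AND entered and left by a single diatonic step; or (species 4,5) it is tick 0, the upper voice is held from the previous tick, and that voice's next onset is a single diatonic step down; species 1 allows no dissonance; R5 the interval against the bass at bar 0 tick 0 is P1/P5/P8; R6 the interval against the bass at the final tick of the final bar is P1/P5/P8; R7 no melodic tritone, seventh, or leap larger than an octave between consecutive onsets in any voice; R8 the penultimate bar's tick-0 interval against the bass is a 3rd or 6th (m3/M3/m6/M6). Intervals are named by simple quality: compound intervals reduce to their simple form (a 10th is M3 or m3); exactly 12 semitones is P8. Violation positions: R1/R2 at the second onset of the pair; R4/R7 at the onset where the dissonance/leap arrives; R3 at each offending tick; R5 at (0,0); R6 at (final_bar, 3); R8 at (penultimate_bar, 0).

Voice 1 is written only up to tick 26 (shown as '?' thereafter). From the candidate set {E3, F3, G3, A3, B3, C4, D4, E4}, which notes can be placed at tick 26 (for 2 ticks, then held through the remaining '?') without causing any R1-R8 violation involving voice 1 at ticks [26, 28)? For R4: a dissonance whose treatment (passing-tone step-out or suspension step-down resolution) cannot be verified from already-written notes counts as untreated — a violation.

E3: violates R7
F3: violates R4
G3: legal
A3: violates R4
B3: legal
C4: legal
D4: legal
E4: legal

{B3, C4, D4, E4, G3}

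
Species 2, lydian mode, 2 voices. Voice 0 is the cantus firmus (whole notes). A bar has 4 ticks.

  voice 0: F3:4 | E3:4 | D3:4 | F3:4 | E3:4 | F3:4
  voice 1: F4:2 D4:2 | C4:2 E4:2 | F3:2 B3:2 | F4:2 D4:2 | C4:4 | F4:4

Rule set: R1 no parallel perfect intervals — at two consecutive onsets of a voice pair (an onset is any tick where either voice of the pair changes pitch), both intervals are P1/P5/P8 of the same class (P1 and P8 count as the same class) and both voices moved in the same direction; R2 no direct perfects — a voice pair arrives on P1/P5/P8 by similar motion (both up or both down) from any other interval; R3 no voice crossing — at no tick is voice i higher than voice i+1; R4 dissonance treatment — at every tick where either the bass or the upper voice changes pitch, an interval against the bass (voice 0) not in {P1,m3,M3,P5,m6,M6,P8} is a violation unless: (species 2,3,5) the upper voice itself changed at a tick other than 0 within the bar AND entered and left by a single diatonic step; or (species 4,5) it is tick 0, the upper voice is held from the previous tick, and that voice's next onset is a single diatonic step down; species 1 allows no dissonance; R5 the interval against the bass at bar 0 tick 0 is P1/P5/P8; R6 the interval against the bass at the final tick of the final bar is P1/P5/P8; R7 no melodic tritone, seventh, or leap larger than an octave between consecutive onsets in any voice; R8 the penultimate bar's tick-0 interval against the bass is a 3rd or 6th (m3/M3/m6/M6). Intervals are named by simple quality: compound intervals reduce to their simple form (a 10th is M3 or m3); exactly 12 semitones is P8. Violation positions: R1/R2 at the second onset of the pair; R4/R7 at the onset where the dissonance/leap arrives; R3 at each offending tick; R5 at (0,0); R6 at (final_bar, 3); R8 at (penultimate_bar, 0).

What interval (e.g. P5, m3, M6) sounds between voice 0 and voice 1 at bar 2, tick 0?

voice 0=D3 voice 1=F3 -> m3

m3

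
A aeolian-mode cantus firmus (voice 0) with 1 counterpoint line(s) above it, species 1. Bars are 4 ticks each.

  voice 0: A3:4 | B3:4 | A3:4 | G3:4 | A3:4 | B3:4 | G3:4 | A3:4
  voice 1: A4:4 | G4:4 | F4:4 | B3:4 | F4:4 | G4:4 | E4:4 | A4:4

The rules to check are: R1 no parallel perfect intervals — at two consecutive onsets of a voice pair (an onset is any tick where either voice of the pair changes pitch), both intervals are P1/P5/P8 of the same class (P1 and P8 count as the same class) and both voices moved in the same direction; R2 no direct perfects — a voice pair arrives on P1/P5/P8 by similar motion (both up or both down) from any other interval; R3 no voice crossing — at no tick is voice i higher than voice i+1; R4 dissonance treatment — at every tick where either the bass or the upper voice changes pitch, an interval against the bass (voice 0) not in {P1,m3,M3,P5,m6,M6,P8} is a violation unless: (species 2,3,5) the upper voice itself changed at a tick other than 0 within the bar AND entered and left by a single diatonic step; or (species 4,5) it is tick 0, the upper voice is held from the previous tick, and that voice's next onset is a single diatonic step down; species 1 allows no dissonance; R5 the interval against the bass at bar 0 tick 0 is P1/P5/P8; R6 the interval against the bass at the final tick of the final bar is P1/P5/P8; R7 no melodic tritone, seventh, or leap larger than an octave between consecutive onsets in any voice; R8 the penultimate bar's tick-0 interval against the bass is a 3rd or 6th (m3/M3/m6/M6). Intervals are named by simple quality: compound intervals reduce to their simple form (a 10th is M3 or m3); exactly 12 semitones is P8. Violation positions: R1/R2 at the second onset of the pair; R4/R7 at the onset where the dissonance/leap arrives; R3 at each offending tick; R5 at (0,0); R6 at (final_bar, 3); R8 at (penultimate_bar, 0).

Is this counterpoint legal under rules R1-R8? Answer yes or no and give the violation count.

bar 0: v0=A3 v1=A4 (P8)
bar 1: v0=B3 v1=G4 (m6)
bar 2: v0=A3 v1=F4 (m6)
bar 3: v0=G3 v1=B3 (M3)
bar 4: v0=A3 v1=F4 (m6)
bar 5: v0=B3 v1=G4 (m6)
bar 6: v0=G3 v1=E4 (M6)
bar 7: v0=A3 v1=A4 (P8)
  R7 @ bar3.0: F4->B3 leap 6st
  R7 @ bar4.0: B3->F4 leap 6st
  R2 @ bar7.0: G3/E4 M6 -> A3/A4 P8 similar

No (3 violations)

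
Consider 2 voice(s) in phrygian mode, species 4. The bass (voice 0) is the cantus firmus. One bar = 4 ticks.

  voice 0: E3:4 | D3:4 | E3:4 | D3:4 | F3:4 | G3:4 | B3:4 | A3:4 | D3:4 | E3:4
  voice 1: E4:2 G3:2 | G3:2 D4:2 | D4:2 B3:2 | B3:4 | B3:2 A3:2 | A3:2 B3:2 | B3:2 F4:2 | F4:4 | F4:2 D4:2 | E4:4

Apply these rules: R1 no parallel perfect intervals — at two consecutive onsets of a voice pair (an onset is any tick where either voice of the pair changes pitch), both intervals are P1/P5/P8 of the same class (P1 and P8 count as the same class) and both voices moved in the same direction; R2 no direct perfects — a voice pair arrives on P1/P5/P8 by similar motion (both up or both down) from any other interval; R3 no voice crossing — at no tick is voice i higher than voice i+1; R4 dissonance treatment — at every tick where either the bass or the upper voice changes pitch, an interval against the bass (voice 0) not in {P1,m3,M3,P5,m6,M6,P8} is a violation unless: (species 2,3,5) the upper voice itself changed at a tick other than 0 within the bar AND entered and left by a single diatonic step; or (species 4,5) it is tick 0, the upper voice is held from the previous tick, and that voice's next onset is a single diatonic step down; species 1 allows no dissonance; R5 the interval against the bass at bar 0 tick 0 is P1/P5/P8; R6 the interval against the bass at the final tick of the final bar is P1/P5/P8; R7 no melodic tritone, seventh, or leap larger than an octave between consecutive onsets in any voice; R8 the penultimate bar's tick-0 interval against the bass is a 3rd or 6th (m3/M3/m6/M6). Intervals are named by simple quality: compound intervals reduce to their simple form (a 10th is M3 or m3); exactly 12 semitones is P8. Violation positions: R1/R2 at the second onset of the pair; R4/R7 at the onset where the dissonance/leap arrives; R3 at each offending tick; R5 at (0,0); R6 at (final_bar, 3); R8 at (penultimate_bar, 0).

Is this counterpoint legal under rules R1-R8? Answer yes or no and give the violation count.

bar 0: v0=E3 v1=E4 (P8)
bar 1: v0=D3 v1=G3 (P4)
bar 2: v0=E3 v1=D4 (m7)
bar 3: v0=D3 v1=B3 (M6)
bar 4: v0=F3 v1=B3 (TT)
bar 5: v0=G3 v1=A3 (M2)
bar 6: v0=B3 v1=B3 (P1)
bar 7: v0=A3 v1=F4 (m6)
bar 8: v0=D3 v1=F4 (m3)
bar 9: v0=E3 v1=E4 (P8)
  R4 @ bar1.0: D3/G3 P4 untreated
  R4 @ bar2.0: E3/D4 m7 untreated
  R4 @ bar5.0: G3/A3 M2 untreated
  R4 @ bar6.2: B3/F4 TT untreated
  R7 @ bar6.2: B3->F4 leap 6st
  R1 @ bar9.0: D3/D4 P8 -> E3/E4 P8 similar

No (6 violations)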